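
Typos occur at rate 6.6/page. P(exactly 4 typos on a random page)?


Poisson(λ=6.6): P(X=4) = e^(-λ)×λ^k/k!
= e^(-6.6) × 6.6^4 / 4!
≈ 0.001360368038 × 1897.4736 / 24 ≈ 0.107553

P(X=4) ≈ 0.107553 ≈ 10.76%


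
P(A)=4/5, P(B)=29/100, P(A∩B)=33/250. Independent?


P(A)×P(B) = 29/125
P(A∩B) = 33/250
Not equal → NOT independent

No, not independent


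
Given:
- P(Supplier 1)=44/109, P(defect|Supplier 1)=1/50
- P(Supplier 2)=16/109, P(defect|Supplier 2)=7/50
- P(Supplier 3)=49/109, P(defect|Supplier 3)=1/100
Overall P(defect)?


P(B) = Σ P(B|Aᵢ)×P(Aᵢ)
  1/50×44/109 = 22/2725
  7/50×16/109 = 56/2725
  1/100×49/109 = 49/10900
Sum = 361/10900

P(defect) = 361/10900 ≈ 3.31%


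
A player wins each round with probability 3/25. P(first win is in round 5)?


Geometric: P(X=5) = (1-p)^(k-1)×p = (22/25)^4×3/25 = 702768/9765625

P(X=5) = 702768/9765625 ≈ 7.20%


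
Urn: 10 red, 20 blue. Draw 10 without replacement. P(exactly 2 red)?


Hypergeometric: C(10,2)×C(20,8)/C(30,10)
= 45×125970/30045015 = 9690/51359

P(X=2) = 9690/51359 ≈ 18.87%


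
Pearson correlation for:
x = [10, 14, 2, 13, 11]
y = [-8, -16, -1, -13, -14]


n=5, Σx=50, Σy=-52, Σxy=-629, Σx²=590, Σy²=686
r = (5×(-629) - 50×(-52))/√((5×590 - 50²)(5×686 - (-52)²))
= -545/√(450×726) = -545/√326700 ≈ -545/571.5768 ≈ -0.9535

r ≈ -0.9535


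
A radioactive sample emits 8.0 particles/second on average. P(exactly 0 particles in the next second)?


Poisson(λ=8.0): P(X=0) = e^(-λ)×λ^k/k!
= e^(-8.0) × 8.0^0 / 0!
≈ 0.0003354626279 × 1 / 1 ≈ 0.000335

P(X=0) ≈ 0.000335 ≈ 0.03%


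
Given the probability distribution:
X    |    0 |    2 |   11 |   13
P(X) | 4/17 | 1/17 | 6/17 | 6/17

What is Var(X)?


E[X] = 146/17
E[X²] = 1744/17
Var(X) = E[X²] - (E[X])² = 1744/17 - 21316/289 = 8332/289

Var(X) = 8332/289 ≈ 28.8304


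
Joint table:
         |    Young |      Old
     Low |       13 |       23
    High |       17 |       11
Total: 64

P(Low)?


P(Low) = (13+23)/64 = 36/64 = 9/16

P(Low) = 9/16 ≈ 56.25%


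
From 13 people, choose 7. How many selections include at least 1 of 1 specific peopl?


Complement: C(13,7) - C(12,7) = 1716 - 792 = 924

924


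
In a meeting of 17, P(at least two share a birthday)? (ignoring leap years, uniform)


P(all different) = Π(365-i)/365 for i=0..16
= 0.684992
P(match) = 1 - 0.684992 = 0.315008

P ≈ 0.3150 ≈ 31.50%


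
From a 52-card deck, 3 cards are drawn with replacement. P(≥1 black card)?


P(not a black card) = 26/52 = 1/2
P(none in 3 draws) = (1/2)^3 = 1/8
P(≥1 black card) = 1 - 1/8 = 7/8

P = 7/8 ≈ 87.50%


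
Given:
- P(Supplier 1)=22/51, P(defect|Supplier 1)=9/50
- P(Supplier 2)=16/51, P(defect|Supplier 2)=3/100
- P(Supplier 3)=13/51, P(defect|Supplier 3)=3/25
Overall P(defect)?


P(B) = Σ P(B|Aᵢ)×P(Aᵢ)
  9/50×22/51 = 33/425
  3/100×16/51 = 4/425
  3/25×13/51 = 13/425
Sum = 2/17

P(defect) = 2/17 ≈ 11.76%


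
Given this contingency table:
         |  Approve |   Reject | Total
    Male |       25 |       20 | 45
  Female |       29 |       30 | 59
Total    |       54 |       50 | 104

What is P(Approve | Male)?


P(Approve | Male) = 25/(25+20) = 25/45 = 5/9

P(Approve|Male) = 5/9 ≈ 55.56%


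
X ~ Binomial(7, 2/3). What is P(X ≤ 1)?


P(X ≤ 1) = Σ P(X=i) for i=0..1
P(X=0) = 1/2187
P(X=1) = 14/2187
Sum = 5/729

P(X ≤ 1) = 5/729 ≈ 0.69%


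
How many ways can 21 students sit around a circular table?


Circular arrangements of 21 distinct objects: fix one position to break rotational symmetry.
(n-1)! = 20! = 2432902008176640000

2432902008176640000


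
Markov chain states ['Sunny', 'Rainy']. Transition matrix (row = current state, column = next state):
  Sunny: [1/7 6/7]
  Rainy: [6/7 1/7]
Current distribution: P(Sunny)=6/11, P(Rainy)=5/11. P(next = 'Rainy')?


P(next=Rainy) = Σᵢ P(now=i)×P(i→Rainy)
= 6/11×6/7 + 5/11×1/7
= 36/77 + 5/77 = 41/77

P = 41/77 ≈ 0.5325


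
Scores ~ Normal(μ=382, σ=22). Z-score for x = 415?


z = (x - μ)/σ = (415 - 382)/22 = 1.5

z = 1.5


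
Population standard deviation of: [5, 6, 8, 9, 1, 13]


Mean = 42/6 = 7
  (5-7)²=4
  (6-7)²=1
  (8-7)²=1
  (9-7)²=4
  (1-7)²=36
  (13-7)²=36
Σ(x-μ)² = 82
σ² = 82/6 = 41/3

σ = √(41/3) ≈ 3.6968


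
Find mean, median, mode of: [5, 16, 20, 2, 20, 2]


Sorted: [2, 2, 5, 16, 20, 20]
Mean = 65/6
Median = 21/2
Freq: {5: 1, 16: 1, 20: 2, 2: 2}
Mode: [2, 20]

Mean=65/6, Median=21/2, Mode=[2, 20]


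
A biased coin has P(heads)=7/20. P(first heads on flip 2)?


Geometric: P(X=2) = (1-p)^(k-1)×p = (13/20)^1×7/20 = 91/400

P(X=2) = 91/400 ≈ 22.75%


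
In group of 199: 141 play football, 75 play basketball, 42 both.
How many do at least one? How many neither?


|A∪B| = 141+75-42 = 174
Neither = 199-174 = 25

At least one: 174; Neither: 25


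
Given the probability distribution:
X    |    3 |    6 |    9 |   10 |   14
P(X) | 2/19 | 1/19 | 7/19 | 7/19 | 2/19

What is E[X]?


E[X] = Σ x·P(X=x)
= (3)×(2/19) + (6)×(1/19) + (9)×(7/19) + (10)×(7/19) + (14)×(2/19)
= 173/19

E[X] = 173/19


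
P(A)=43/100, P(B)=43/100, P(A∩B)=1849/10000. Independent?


P(A)×P(B) = 1849/10000
P(A∩B) = 1849/10000
Equal ✓ → Independent

Yes, independent


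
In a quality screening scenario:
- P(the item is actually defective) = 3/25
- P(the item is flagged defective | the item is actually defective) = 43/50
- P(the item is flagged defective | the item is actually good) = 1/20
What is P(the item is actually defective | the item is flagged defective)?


Using Bayes' theorem:
P(A|B) = P(B|A)·P(A) / P(B)

P(the item is flagged defective) = 43/50 × 3/25 + 1/20 × 22/25
= 129/1250 + 11/250 = 92/625

P(the item is actually defective|the item is flagged defective) = (129/1250) / (92/625) = 129/184

P(the item is actually defective|the item is flagged defective) = 129/184 ≈ 70.11%


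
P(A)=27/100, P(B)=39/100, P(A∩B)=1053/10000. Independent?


P(A)×P(B) = 1053/10000
P(A∩B) = 1053/10000
Equal ✓ → Independent

Yes, independent


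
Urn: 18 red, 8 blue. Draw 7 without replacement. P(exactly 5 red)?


Hypergeometric: C(18,5)×C(8,2)/C(26,7)
= 8568×28/657800 = 29988/82225

P(X=5) = 29988/82225 ≈ 36.47%


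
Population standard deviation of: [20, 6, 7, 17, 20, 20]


Mean = 90/6 = 15
  (20-15)²=25
  (6-15)²=81
  (7-15)²=64
  (17-15)²=4
  (20-15)²=25
  (20-15)²=25
Σ(x-μ)² = 224
σ² = 224/6 = 112/3

σ = √(112/3) ≈ 6.1101


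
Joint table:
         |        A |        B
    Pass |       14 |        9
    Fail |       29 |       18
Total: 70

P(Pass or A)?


P(Pass∨A) = P(Pass) + P(A) - P(Pass∧A)
= (23 + 43 - 14)/70 = 52/70 = 26/35

P = 26/35 ≈ 74.29%


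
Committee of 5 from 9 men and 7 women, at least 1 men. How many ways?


Count by #men:
  1M,4W: C(9,1)×C(7,4)=315
  2M,3W: C(9,2)×C(7,3)=1260
  3M,2W: C(9,3)×C(7,2)=1764
  4M,1W: C(9,4)×C(7,1)=882
  5M,0W: C(9,5)×C(7,0)=126
Total = 4347

4347


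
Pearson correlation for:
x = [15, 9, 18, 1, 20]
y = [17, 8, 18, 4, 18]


n=5, Σx=63, Σy=65, Σxy=1015, Σx²=1031, Σy²=1017
r = (5×1015 - 63×65)/√((5×1031 - 63²)(5×1017 - 65²))
= 980/√(1186×860) = 980/√1019960 ≈ 980/1009.9307 ≈ 0.9704

r ≈ 0.9704


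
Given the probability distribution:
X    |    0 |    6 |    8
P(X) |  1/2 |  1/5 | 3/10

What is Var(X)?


E[X] = 18/5
E[X²] = 132/5
Var(X) = E[X²] - (E[X])² = 132/5 - 324/25 = 336/25

Var(X) = 336/25 ≈ 13.4400


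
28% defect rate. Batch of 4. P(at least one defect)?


P(all good) = (18/25)^4 = 104976/390625
P(≥1 defect) = 285649/390625

P = 285649/390625 ≈ 73.13%


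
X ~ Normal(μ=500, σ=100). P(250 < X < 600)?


z₁=(250-500)/100=-2.5, z₂=(600-500)/100=1.0
P = Φ(1.0) - Φ(-2.5) = 0.841345 - 0.006210 = 0.835135 ≈ 0.8351

P(250 < X < 600) ≈ 0.8351


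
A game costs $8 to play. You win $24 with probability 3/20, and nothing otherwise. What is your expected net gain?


E[gain] = (24-8)×3/20 + (-8)×17/20
= 12/5 - 34/5 = -22/5

Expected net gain = $-22/5 ≈ $-4.40


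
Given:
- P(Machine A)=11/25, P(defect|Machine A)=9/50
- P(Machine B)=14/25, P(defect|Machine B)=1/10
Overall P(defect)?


P(B) = Σ P(B|Aᵢ)×P(Aᵢ)
  9/50×11/25 = 99/1250
  1/10×14/25 = 7/125
Sum = 169/1250

P(defect) = 169/1250 ≈ 13.52%


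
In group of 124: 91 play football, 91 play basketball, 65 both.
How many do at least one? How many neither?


|A∪B| = 91+91-65 = 117
Neither = 124-117 = 7

At least one: 117; Neither: 7


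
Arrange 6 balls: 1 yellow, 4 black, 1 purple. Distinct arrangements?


6!/(1!×4!×1!) = 30

30


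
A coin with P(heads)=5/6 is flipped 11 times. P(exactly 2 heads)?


Binomial: P(X=2) = C(11,2)×p^2×(1-p)^9
= 55 × 25/36 × 1/10077696 = 1375/362797056

P(X=2) = 1375/362797056 ≈ 0.00%


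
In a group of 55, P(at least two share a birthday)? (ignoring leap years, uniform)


P(all different) = Π(365-i)/365 for i=0..54
= 0.013738
P(match) = 1 - 0.013738 = 0.986262

P ≈ 0.9863 ≈ 98.63%


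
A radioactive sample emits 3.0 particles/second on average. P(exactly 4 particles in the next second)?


Poisson(λ=3.0): P(X=4) = e^(-λ)×λ^k/k!
= e^(-3.0) × 3.0^4 / 4!
≈ 0.04978706837 × 81 / 24 ≈ 0.168031

P(X=4) ≈ 0.168031 ≈ 16.80%


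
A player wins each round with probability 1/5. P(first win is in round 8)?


Geometric: P(X=8) = (1-p)^(k-1)×p = (4/5)^7×1/5 = 16384/390625

P(X=8) = 16384/390625 ≈ 4.19%


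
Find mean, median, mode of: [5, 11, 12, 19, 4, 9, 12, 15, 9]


Sorted: [4, 5, 9, 9, 11, 12, 12, 15, 19]
Mean = 96/9 = 32/3
Median = 11
Freq: {5: 1, 11: 1, 12: 2, 19: 1, 4: 1, 9: 2, 15: 1}
Mode: [9, 12]

Mean=32/3, Median=11, Mode=[9, 12]


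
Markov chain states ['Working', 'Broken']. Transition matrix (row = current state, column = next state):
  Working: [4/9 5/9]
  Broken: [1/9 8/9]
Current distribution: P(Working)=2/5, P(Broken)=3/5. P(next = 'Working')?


P(next=Working) = Σᵢ P(now=i)×P(i→Working)
= 2/5×4/9 + 3/5×1/9
= 8/45 + 1/15 = 11/45

P = 11/45 ≈ 0.2444


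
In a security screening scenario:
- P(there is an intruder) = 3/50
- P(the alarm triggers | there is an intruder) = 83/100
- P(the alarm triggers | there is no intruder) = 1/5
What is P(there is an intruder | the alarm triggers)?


Using Bayes' theorem:
P(A|B) = P(B|A)·P(A) / P(B)

P(the alarm triggers) = 83/100 × 3/50 + 1/5 × 47/50
= 249/5000 + 47/250 = 1189/5000

P(there is an intruder|the alarm triggers) = (249/5000) / (1189/5000) = 249/1189

P(there is an intruder|the alarm triggers) = 249/1189 ≈ 20.94%


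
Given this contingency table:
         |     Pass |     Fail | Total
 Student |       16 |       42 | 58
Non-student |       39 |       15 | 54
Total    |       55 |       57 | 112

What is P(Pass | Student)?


P(Pass | Student) = 16/(16+42) = 16/58 = 8/29

P(Pass|Student) = 8/29 ≈ 27.59%


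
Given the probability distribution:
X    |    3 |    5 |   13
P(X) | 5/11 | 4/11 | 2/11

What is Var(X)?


E[X] = 61/11
E[X²] = 483/11
Var(X) = E[X²] - (E[X])² = 483/11 - 3721/121 = 1592/121

Var(X) = 1592/121 ≈ 13.1570


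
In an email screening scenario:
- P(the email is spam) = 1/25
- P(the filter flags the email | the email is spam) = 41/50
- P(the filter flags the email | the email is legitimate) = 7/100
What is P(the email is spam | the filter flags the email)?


Using Bayes' theorem:
P(A|B) = P(B|A)·P(A) / P(B)

P(the filter flags the email) = 41/50 × 1/25 + 7/100 × 24/25
= 41/1250 + 42/625 = 1/10

P(the email is spam|the filter flags the email) = (41/1250) / (1/10) = 41/125

P(the email is spam|the filter flags the email) = 41/125 ≈ 32.80%


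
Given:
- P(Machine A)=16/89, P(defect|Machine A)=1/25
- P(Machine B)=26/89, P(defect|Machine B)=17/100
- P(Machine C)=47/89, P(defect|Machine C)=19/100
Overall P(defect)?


P(B) = Σ P(B|Aᵢ)×P(Aᵢ)
  1/25×16/89 = 16/2225
  17/100×26/89 = 221/4450
  19/100×47/89 = 893/8900
Sum = 1399/8900

P(defect) = 1399/8900 ≈ 15.72%


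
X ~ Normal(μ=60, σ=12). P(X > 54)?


z = (54-60)/12 = -0.5
P(X > 54) = 1 - P(Z ≤ -0.5) = 1 - 0.3085 = 0.6915

P(X > 54) ≈ 0.6915


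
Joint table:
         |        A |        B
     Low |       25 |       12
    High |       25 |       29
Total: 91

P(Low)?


P(Low) = (25+12)/91 = 37/91

P(Low) = 37/91 ≈ 40.66%


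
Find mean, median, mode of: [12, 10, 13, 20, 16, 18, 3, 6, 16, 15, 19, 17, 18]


Sorted: [3, 6, 10, 12, 13, 15, 16, 16, 17, 18, 18, 19, 20]
Mean = 183/13
Median = 16
Freq: {12: 1, 10: 1, 13: 1, 20: 1, 16: 2, 18: 2, 3: 1, 6: 1, 15: 1, 19: 1, 17: 1}
Mode: [16, 18]

Mean=183/13, Median=16, Mode=[16, 18]


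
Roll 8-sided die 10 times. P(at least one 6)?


P(no 6)^10 = (7/8)^10 = 282475249/1073741824
P(≥1) = 1 - 282475249/1073741824 = 791266575/1073741824

P = 791266575/1073741824 ≈ 73.69%


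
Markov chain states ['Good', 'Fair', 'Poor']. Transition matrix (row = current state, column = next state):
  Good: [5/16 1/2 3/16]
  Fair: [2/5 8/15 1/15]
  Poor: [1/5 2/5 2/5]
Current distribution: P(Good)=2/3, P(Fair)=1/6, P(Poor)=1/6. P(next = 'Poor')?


P(next=Poor) = Σᵢ P(now=i)×P(i→Poor)
= 2/3×3/16 + 1/6×1/15 + 1/6×2/5
= 1/8 + 1/90 + 1/15 = 73/360

P = 73/360 ≈ 0.2028


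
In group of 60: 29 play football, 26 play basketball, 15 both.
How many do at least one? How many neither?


|A∪B| = 29+26-15 = 40
Neither = 60-40 = 20

At least one: 40; Neither: 20


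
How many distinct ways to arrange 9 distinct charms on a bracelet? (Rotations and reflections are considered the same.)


Free circular arrangements: rotations and reflections both identified.
(n-1)!/2 = 8!/2 = 40320/2 = 20160

20160


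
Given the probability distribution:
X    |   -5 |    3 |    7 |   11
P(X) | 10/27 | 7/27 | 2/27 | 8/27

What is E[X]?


E[X] = Σ x·P(X=x)
= (-5)×(10/27) + (3)×(7/27) + (7)×(2/27) + (11)×(8/27)
= 73/27

E[X] = 73/27


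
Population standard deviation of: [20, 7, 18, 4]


Mean = 49/4
  (20-49/4)²=961/16
  (7-49/4)²=441/16
  (18-49/4)²=529/16
  (4-49/4)²=1089/16
Σ(x-μ)² = 755/4
σ² = (755/4)/4 = 755/16

σ = √(755/16) ≈ 6.8693


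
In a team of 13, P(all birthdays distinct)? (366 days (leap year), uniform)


P(all different) = Π(366-i)/366 for i=0..12
= (366/366)×(365/366)×...×(354/366)
= 0.806071

P ≈ 0.8061 ≈ 80.61%


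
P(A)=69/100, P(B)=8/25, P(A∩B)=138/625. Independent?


P(A)×P(B) = 138/625
P(A∩B) = 138/625
Equal ✓ → Independent

Yes, independent


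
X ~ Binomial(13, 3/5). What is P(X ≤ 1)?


P(X ≤ 1) = Σ P(X=i) for i=0..1
P(X=0) = 8192/1220703125
P(X=1) = 159744/1220703125
Sum = 167936/1220703125

P(X ≤ 1) = 167936/1220703125 ≈ 0.01%


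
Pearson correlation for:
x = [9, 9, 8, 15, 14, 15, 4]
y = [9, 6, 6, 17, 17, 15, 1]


n=7, Σx=74, Σy=71, Σxy=905, Σx²=888, Σy²=957
r = (7×905 - 74×71)/√((7×888 - 74²)(7×957 - 71²))
= 1081/√(740×1658) = 1081/√1226920 ≈ 1081/1107.6642 ≈ 0.9759

r ≈ 0.9759


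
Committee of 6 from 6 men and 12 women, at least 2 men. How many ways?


Count by #men:
  2M,4W: C(6,2)×C(12,4)=7425
  3M,3W: C(6,3)×C(12,3)=4400
  4M,2W: C(6,4)×C(12,2)=990
  5M,1W: C(6,5)×C(12,1)=72
  6M,0W: C(6,6)×C(12,0)=1
Total = 12888

12888


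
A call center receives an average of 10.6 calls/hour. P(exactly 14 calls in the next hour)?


Poisson(λ=10.6): P(X=14) = e^(-λ)×λ^k/k!
= e^(-10.6) × 10.6^14 / 14!
≈ 2.491600973e-05 × 2.26090395575e+14 / 87178291200 ≈ 0.064618

P(X=14) ≈ 0.064618 ≈ 6.46%


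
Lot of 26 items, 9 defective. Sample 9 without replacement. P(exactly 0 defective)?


Hypergeometric: C(9,0)×C(17,9)/C(26,9)
= 1×24310/3124550 = 17/2185

P(X=0) = 17/2185 ≈ 0.78%


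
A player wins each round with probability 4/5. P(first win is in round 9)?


Geometric: P(X=9) = (1-p)^(k-1)×p = (1/5)^8×4/5 = 4/1953125

P(X=9) = 4/1953125 ≈ 0.00%


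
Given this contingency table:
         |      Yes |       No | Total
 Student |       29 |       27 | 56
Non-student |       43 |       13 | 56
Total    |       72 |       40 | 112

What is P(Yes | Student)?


P(Yes | Student) = 29/(29+27) = 29/56

P(Yes|Student) = 29/56 ≈ 51.79%


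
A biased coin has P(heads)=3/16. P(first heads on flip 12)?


Geometric: P(X=12) = (1-p)^(k-1)×p = (13/16)^11×3/16 = 5376481182111/281474976710656

P(X=12) = 5376481182111/281474976710656 ≈ 1.91%


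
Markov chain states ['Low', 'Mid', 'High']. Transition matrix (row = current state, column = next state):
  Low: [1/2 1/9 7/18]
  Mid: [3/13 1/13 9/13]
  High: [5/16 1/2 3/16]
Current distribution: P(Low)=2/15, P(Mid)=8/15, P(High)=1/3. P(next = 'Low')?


P(next=Low) = Σᵢ P(now=i)×P(i→Low)
= 2/15×1/2 + 8/15×3/13 + 1/3×5/16
= 1/15 + 8/65 + 5/48 = 917/3120

P = 917/3120 ≈ 0.2939


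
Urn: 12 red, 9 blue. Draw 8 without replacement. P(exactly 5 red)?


Hypergeometric: C(12,5)×C(9,3)/C(21,8)
= 792×84/203490 = 528/1615

P(X=5) = 528/1615 ≈ 32.69%


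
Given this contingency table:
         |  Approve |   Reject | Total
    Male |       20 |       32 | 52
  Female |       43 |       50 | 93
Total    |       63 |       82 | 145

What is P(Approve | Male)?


P(Approve | Male) = 20/(20+32) = 20/52 = 5/13

P(Approve|Male) = 5/13 ≈ 38.46%


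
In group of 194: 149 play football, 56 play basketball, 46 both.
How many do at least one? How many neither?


|A∪B| = 149+56-46 = 159
Neither = 194-159 = 35

At least one: 159; Neither: 35


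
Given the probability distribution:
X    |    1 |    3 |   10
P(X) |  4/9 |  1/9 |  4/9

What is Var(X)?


E[X] = 47/9
E[X²] = 413/9
Var(X) = E[X²] - (E[X])² = 413/9 - 2209/81 = 1508/81

Var(X) = 1508/81 ≈ 18.6173


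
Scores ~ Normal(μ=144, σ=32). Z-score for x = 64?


z = (x - μ)/σ = (64 - 144)/32 = -2.5

z = -2.5


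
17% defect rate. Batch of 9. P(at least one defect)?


P(all good) = (83/100)^9 = 186940255267540403/1000000000000000000
P(≥1 defect) = 813059744732459597/1000000000000000000

P = 813059744732459597/1000000000000000000 ≈ 81.31%


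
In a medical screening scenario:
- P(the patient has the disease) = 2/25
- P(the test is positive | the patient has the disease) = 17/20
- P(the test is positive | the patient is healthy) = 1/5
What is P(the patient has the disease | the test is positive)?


Using Bayes' theorem:
P(A|B) = P(B|A)·P(A) / P(B)

P(the test is positive) = 17/20 × 2/25 + 1/5 × 23/25
= 17/250 + 23/125 = 63/250

P(the patient has the disease|the test is positive) = (17/250) / (63/250) = 17/63

P(the patient has the disease|the test is positive) = 17/63 ≈ 26.98%


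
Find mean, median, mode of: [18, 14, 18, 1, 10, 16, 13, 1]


Sorted: [1, 1, 10, 13, 14, 16, 18, 18]
Mean = 91/8
Median = 27/2
Freq: {18: 2, 14: 1, 1: 2, 10: 1, 16: 1, 13: 1}
Mode: [1, 18]

Mean=91/8, Median=27/2, Mode=[1, 18]


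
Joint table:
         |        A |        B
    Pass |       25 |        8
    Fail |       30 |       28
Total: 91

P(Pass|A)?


P(Pass|A) = 25/(25+30) = 25/55 = 5/11

P = 5/11 ≈ 45.45%


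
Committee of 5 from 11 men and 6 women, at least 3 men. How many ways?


Count by #men:
  3M,2W: C(11,3)×C(6,2)=2475
  4M,1W: C(11,4)×C(6,1)=1980
  5M,0W: C(11,5)×C(6,0)=462
Total = 4917

4917


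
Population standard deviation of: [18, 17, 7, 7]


Mean = 49/4
  (18-49/4)²=529/16
  (17-49/4)²=361/16
  (7-49/4)²=441/16
  (7-49/4)²=441/16
Σ(x-μ)² = 443/4
σ² = (443/4)/4 = 443/16

σ = √(443/16) ≈ 5.2619


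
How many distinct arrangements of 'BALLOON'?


Letters: 7, freq: {'B': 1, 'A': 1, 'L': 2, 'O': 2, 'N': 1}
7!/(1!×1!×2!×2!×1!) = 5040/4 = 1260

1260


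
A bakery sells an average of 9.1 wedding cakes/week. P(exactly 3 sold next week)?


Poisson(λ=9.1): P(X=3) = e^(-λ)×λ^k/k!
= e^(-9.1) × 9.1^3 / 3!
≈ 0.0001116658085 × 753.571 / 6 ≈ 0.014025

P(X=3) ≈ 0.014025 ≈ 1.40%


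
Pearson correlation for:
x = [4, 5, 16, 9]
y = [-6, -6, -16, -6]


n=4, Σx=34, Σy=-34, Σxy=-364, Σx²=378, Σy²=364
r = (4×(-364) - 34×(-34))/√((4×378 - 34²)(4×364 - (-34)²))
= -300/√(356×300) = -300/√106800 ≈ -300/326.8027 ≈ -0.9180

r ≈ -0.9180


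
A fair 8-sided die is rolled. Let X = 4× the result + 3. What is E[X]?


E[die] = (1+8)/2 = 9/2
E[X] = 4×9/2 + 3 = 21

E[X] = 21


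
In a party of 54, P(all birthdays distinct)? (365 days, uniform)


P(all different) = Π(365-i)/365 for i=0..53
= (365/365)×(364/365)×...×(312/365)
= 0.016123

P ≈ 0.0161 ≈ 1.61%


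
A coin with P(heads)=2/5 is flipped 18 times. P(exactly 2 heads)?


Binomial: P(X=2) = C(18,2)×p^2×(1-p)^16
= 153 × 4/25 × 43046721/152587890625 = 26344593252/3814697265625

P(X=2) = 26344593252/3814697265625 ≈ 0.69%


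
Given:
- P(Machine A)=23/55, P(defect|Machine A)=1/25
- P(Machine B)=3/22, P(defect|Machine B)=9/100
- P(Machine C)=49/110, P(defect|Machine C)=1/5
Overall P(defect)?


P(B) = Σ P(B|Aᵢ)×P(Aᵢ)
  1/25×23/55 = 23/1375
  9/100×3/22 = 27/2200
  1/5×49/110 = 49/550
Sum = 1299/11000

P(defect) = 1299/11000 ≈ 11.81%


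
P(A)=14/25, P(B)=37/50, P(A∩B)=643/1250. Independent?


P(A)×P(B) = 259/625
P(A∩B) = 643/1250
Not equal → NOT independent

No, not independent


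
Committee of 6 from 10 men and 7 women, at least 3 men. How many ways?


Count by #men:
  3M,3W: C(10,3)×C(7,3)=4200
  4M,2W: C(10,4)×C(7,2)=4410
  5M,1W: C(10,5)×C(7,1)=1764
  6M,0W: C(10,6)×C(7,0)=210
Total = 10584

10584


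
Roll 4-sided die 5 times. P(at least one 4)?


P(no 4)^5 = (3/4)^5 = 243/1024
P(≥1) = 1 - 243/1024 = 781/1024

P = 781/1024 ≈ 76.27%


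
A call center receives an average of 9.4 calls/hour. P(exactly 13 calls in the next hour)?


Poisson(λ=9.4): P(X=13) = e^(-λ)×λ^k/k!
= e^(-9.4) × 9.4^13 / 13!
≈ 8.272406556e-05 × 4.47365095925e+12 / 6227020800 ≈ 0.059431

P(X=13) ≈ 0.059431 ≈ 5.94%


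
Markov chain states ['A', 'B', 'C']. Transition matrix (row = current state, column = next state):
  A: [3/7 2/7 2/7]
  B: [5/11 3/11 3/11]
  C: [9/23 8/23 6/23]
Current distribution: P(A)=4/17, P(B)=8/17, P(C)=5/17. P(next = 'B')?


P(next=B) = Σᵢ P(now=i)×P(i→B)
= 4/17×2/7 + 8/17×3/11 + 5/17×8/23
= 8/119 + 24/187 + 40/391 = 8968/30107

P = 8968/30107 ≈ 0.2979


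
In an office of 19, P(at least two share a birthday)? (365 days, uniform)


P(all different) = Π(365-i)/365 for i=0..18
= 0.620881
P(match) = 1 - 0.620881 = 0.379119

P ≈ 0.3791 ≈ 37.91%


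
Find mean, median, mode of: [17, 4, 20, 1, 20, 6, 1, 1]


Sorted: [1, 1, 1, 4, 6, 17, 20, 20]
Mean = 70/8 = 35/4
Median = 5
Freq: {17: 1, 4: 1, 20: 2, 1: 3, 6: 1}
Mode: [1]

Mean=35/4, Median=5, Mode=1


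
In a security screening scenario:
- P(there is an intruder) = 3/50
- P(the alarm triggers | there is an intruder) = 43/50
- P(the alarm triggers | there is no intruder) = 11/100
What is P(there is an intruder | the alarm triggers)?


Using Bayes' theorem:
P(A|B) = P(B|A)·P(A) / P(B)

P(the alarm triggers) = 43/50 × 3/50 + 11/100 × 47/50
= 129/2500 + 517/5000 = 31/200

P(there is an intruder|the alarm triggers) = (129/2500) / (31/200) = 258/775

P(there is an intruder|the alarm triggers) = 258/775 ≈ 33.29%


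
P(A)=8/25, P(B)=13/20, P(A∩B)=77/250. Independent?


P(A)×P(B) = 26/125
P(A∩B) = 77/250
Not equal → NOT independent

No, not independent


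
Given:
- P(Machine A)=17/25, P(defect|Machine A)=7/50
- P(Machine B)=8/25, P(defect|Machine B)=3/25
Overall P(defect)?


P(B) = Σ P(B|Aᵢ)×P(Aᵢ)
  7/50×17/25 = 119/1250
  3/25×8/25 = 24/625
Sum = 167/1250

P(defect) = 167/1250 ≈ 13.36%


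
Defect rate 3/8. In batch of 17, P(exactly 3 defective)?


Binomial: P(X=3) = C(17,3)×p^3×(1-p)^14
= 680 × 27/512 × 6103515625/4398046511104 = 14007568359375/281474976710656

P(X=3) = 14007568359375/281474976710656 ≈ 4.98%


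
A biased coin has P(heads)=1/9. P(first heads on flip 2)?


Geometric: P(X=2) = (1-p)^(k-1)×p = (8/9)^1×1/9 = 8/81

P(X=2) = 8/81 ≈ 9.88%


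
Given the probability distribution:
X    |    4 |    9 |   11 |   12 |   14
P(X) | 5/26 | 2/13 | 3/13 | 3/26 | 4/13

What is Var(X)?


E[X] = 135/13
E[X²] = 1565/13
Var(X) = E[X²] - (E[X])² = 1565/13 - 18225/169 = 2120/169

Var(X) = 2120/169 ≈ 12.5444


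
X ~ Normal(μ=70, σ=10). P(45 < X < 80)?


z₁=(45-70)/10=-2.5, z₂=(80-70)/10=1.0
P = Φ(1.0) - Φ(-2.5) = 0.841345 - 0.006210 = 0.835135 ≈ 0.8351

P(45 < X < 80) ≈ 0.8351


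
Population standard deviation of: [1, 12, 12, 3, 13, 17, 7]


Mean = 65/7
  (1-65/7)²=3364/49
  (12-65/7)²=361/49
  (12-65/7)²=361/49
  (3-65/7)²=1936/49
  (13-65/7)²=676/49
  (17-65/7)²=2916/49
  (7-65/7)²=256/49
Σ(x-μ)² = 1410/7
σ² = (1410/7)/7 = 1410/49

σ = √(1410/49) ≈ 5.3643


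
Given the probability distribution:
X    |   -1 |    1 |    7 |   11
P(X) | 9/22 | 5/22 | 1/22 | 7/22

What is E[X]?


E[X] = Σ x·P(X=x)
= (-1)×(9/22) + (1)×(5/22) + (7)×(1/22) + (11)×(7/22)
= 40/11

E[X] = 40/11


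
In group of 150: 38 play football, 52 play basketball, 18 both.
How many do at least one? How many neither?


|A∪B| = 38+52-18 = 72
Neither = 150-72 = 78

At least one: 72; Neither: 78


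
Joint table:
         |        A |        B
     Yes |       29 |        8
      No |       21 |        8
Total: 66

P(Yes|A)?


P(Yes|A) = 29/(29+21) = 29/50

P = 29/50 ≈ 58.00%


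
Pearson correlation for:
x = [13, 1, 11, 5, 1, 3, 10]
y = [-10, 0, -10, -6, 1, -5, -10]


n=7, Σx=44, Σy=-40, Σxy=-384, Σx²=426, Σy²=362
r = (7×(-384) - 44×(-40))/√((7×426 - 44²)(7×362 - (-40)²))
= -928/√(1046×934) = -928/√976964 ≈ -928/988.4149 ≈ -0.9389

r ≈ -0.9389


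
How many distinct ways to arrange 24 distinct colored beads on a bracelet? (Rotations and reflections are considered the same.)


Free circular arrangements: rotations and reflections both identified.
(n-1)!/2 = 23!/2 = 25852016738884976640000/2 = 12926008369442488320000

12926008369442488320000


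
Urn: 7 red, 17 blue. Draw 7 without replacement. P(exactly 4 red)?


Hypergeometric: C(7,4)×C(17,3)/C(24,7)
= 35×680/346104 = 2975/43263

P(X=4) = 2975/43263 ≈ 6.88%


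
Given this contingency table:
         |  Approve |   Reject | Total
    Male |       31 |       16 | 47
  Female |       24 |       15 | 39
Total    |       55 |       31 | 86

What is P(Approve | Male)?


P(Approve | Male) = 31/(31+16) = 31/47

P(Approve|Male) = 31/47 ≈ 65.96%


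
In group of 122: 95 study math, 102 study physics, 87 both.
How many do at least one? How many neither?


|A∪B| = 95+102-87 = 110
Neither = 122-110 = 12

At least one: 110; Neither: 12


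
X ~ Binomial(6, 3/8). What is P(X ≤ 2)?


P(X ≤ 2) = Σ P(X=i) for i=0..2
P(X=0) = 15625/262144
P(X=1) = 28125/131072
P(X=2) = 84375/262144
Sum = 78125/131072

P(X ≤ 2) = 78125/131072 ≈ 59.60%


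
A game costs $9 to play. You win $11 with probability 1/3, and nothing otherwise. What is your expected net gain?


E[gain] = (11-9)×1/3 + (-9)×2/3
= 2/3 - 6 = -16/3

Expected net gain = $-16/3 ≈ $-5.33


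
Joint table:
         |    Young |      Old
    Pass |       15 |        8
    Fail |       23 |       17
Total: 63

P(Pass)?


P(Pass) = (15+8)/63 = 23/63

P(Pass) = 23/63 ≈ 36.51%


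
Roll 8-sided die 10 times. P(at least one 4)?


P(no 4)^10 = (7/8)^10 = 282475249/1073741824
P(≥1) = 1 - 282475249/1073741824 = 791266575/1073741824

P = 791266575/1073741824 ≈ 73.69%


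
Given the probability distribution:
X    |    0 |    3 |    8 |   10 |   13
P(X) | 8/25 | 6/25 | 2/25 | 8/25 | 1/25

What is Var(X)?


E[X] = 127/25
E[X²] = 1151/25
Var(X) = E[X²] - (E[X])² = 1151/25 - 16129/625 = 12646/625

Var(X) = 12646/625 ≈ 20.2336


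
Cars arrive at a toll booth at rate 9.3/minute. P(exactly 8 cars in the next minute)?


Poisson(λ=9.3): P(X=8) = e^(-λ)×λ^k/k!
= e^(-9.3) × 9.3^8 / 8!
≈ 9.142423148e-05 × 55958180.9665 / 40320 ≈ 0.126883

P(X=8) ≈ 0.126883 ≈ 12.69%


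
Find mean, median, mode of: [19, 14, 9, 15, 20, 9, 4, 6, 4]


Sorted: [4, 4, 6, 9, 9, 14, 15, 19, 20]
Mean = 100/9
Median = 9
Freq: {19: 1, 14: 1, 9: 2, 15: 1, 20: 1, 4: 2, 6: 1}
Mode: [4, 9]

Mean=100/9, Median=9, Mode=[4, 9]


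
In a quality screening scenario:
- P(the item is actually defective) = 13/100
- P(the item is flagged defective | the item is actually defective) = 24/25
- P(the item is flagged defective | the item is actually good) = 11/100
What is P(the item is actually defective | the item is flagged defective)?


Using Bayes' theorem:
P(A|B) = P(B|A)·P(A) / P(B)

P(the item is flagged defective) = 24/25 × 13/100 + 11/100 × 87/100
= 78/625 + 957/10000 = 441/2000

P(the item is actually defective|the item is flagged defective) = (78/625) / (441/2000) = 416/735

P(the item is actually defective|the item is flagged defective) = 416/735 ≈ 56.60%


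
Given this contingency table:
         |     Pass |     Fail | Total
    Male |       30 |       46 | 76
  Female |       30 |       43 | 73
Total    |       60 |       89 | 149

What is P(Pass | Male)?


P(Pass | Male) = 30/(30+46) = 30/76 = 15/38

P(Pass|Male) = 15/38 ≈ 39.47%


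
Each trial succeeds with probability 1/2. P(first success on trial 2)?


Geometric: P(X=2) = (1-p)^(k-1)×p = (1/2)^1×1/2 = 1/4

P(X=2) = 1/4 ≈ 25.00%


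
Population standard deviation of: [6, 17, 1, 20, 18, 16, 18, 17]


Mean = 113/8
  (6-113/8)²=4225/64
  (17-113/8)²=529/64
  (1-113/8)²=11025/64
  (20-113/8)²=2209/64
  (18-113/8)²=961/64
  (16-113/8)²=225/64
  (18-113/8)²=961/64
  (17-113/8)²=529/64
Σ(x-μ)² = 2583/8
σ² = (2583/8)/8 = 2583/64

σ = √(2583/64) ≈ 6.3529


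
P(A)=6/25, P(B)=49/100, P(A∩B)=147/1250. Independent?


P(A)×P(B) = 147/1250
P(A∩B) = 147/1250
Equal ✓ → Independent

Yes, independent


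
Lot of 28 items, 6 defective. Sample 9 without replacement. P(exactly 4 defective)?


Hypergeometric: C(6,4)×C(22,5)/C(28,9)
= 15×26334/6906900 = 171/2990

P(X=4) = 171/2990 ≈ 5.72%


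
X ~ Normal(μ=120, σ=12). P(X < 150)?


z = (150-120)/12 = 2.5
P(Z < 2.5) = 0.9938

P(X < 150) ≈ 0.9938


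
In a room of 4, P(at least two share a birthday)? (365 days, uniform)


P(all different) = Π(365-i)/365 for i=0..3
= 0.983644
P(match) = 1 - 0.983644 = 0.016356

P ≈ 0.0164 ≈ 1.64%


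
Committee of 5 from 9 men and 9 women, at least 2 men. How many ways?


Count by #men:
  2M,3W: C(9,2)×C(9,3)=3024
  3M,2W: C(9,3)×C(9,2)=3024
  4M,1W: C(9,4)×C(9,1)=1134
  5M,0W: C(9,5)×C(9,0)=126
Total = 7308

7308


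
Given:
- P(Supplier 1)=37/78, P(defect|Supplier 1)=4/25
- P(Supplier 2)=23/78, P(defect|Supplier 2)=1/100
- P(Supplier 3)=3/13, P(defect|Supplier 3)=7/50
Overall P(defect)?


P(B) = Σ P(B|Aᵢ)×P(Aᵢ)
  4/25×37/78 = 74/975
  1/100×23/78 = 23/7800
  7/50×3/13 = 21/650
Sum = 289/2600

P(defect) = 289/2600 ≈ 11.12%


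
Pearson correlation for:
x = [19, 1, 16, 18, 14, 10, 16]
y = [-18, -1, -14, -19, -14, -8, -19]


n=7, Σx=94, Σy=-93, Σxy=-1489, Σx²=1494, Σy²=1503
r = (7×(-1489) - 94×(-93))/√((7×1494 - 94²)(7×1503 - (-93)²))
= -1681/√(1622×1872) = -1681/√3036384 ≈ -1681/1742.5223 ≈ -0.9647

r ≈ -0.9647


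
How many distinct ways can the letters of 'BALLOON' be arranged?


Letters: 7, freq: {'B': 1, 'A': 1, 'L': 2, 'O': 2, 'N': 1}
7!/(1!×1!×2!×2!×1!) = 5040/4 = 1260

1260


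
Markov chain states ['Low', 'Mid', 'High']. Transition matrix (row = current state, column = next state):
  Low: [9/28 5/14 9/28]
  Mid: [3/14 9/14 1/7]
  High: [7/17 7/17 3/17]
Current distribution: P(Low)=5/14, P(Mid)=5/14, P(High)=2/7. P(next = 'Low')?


P(next=Low) = Σᵢ P(now=i)×P(i→Low)
= 5/14×9/28 + 5/14×3/14 + 2/7×7/17
= 45/392 + 15/196 + 2/17 = 2059/6664

P = 2059/6664 ≈ 0.3090


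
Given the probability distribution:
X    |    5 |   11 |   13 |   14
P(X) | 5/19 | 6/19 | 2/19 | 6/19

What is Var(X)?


E[X] = 201/19
E[X²] = 2365/19
Var(X) = E[X²] - (E[X])² = 2365/19 - 40401/361 = 4534/361

Var(X) = 4534/361 ≈ 12.5596


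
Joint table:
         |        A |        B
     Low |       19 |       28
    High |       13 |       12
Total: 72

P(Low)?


P(Low) = (19+28)/72 = 47/72

P(Low) = 47/72 ≈ 65.28%


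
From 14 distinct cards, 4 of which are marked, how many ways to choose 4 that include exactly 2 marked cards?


Choose 2 of the 4 marked cards and 2 of the other 10 cards:
C(4,2)×C(10,2) = 6×45 = 270

270


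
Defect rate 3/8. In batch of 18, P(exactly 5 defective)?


Binomial: P(X=5) = C(18,5)×p^5×(1-p)^13
= 8568 × 243/32768 × 1220703125/549755813888 = 317691650390625/2251799813685248

P(X=5) = 317691650390625/2251799813685248 ≈ 14.11%


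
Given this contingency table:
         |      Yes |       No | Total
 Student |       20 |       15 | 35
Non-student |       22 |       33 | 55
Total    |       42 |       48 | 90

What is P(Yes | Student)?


P(Yes | Student) = 20/(20+15) = 20/35 = 4/7

P(Yes|Student) = 4/7 ≈ 57.14%


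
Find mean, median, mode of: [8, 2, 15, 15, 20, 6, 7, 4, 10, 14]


Sorted: [2, 4, 6, 7, 8, 10, 14, 15, 15, 20]
Mean = 101/10
Median = 9
Freq: {8: 1, 2: 1, 15: 2, 20: 1, 6: 1, 7: 1, 4: 1, 10: 1, 14: 1}
Mode: [15]

Mean=101/10, Median=9, Mode=15


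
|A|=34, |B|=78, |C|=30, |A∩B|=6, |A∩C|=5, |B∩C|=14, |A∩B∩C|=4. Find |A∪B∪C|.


|A∪B∪C| = 34+78+30-6-5-14+4 = 121

|A∪B∪C| = 121


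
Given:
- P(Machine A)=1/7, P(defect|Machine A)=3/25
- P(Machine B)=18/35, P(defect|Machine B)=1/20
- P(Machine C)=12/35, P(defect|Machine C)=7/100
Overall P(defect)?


P(B) = Σ P(B|Aᵢ)×P(Aᵢ)
  3/25×1/7 = 3/175
  1/20×18/35 = 9/350
  7/100×12/35 = 3/125
Sum = 117/1750

P(defect) = 117/1750 ≈ 6.69%


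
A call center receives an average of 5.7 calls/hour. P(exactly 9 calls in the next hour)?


Poisson(λ=5.7): P(X=9) = e^(-λ)×λ^k/k!
= e^(-5.7) × 5.7^9 / 9!
≈ 0.003345965457 × 6351461.95538 / 362880 ≈ 0.058564

P(X=9) ≈ 0.058564 ≈ 5.86%


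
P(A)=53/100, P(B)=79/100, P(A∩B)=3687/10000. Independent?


P(A)×P(B) = 4187/10000
P(A∩B) = 3687/10000
Not equal → NOT independent

No, not independent


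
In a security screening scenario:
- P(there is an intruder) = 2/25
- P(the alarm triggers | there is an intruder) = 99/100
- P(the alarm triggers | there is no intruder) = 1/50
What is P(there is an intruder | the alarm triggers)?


Using Bayes' theorem:
P(A|B) = P(B|A)·P(A) / P(B)

P(the alarm triggers) = 99/100 × 2/25 + 1/50 × 23/25
= 99/1250 + 23/1250 = 61/625

P(there is an intruder|the alarm triggers) = (99/1250) / (61/625) = 99/122

P(there is an intruder|the alarm triggers) = 99/122 ≈ 81.15%


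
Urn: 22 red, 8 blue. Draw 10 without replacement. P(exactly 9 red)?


Hypergeometric: C(22,9)×C(8,1)/C(30,10)
= 497420×8/30045015 = 10336/78039

P(X=9) = 10336/78039 ≈ 13.24%


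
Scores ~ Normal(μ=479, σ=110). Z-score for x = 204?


z = (x - μ)/σ = (204 - 479)/110 = -2.5

z = -2.5


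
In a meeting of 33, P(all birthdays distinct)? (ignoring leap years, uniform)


P(all different) = Π(365-i)/365 for i=0..32
= (365/365)×(364/365)×...×(333/365)
= 0.225028

P ≈ 0.2250 ≈ 22.50%


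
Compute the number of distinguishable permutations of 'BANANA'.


Letters: 6, freq: {'B': 1, 'A': 3, 'N': 2}
6!/(1!×3!×2!) = 720/12 = 60

60


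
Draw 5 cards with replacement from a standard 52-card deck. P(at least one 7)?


P(not a 7) = 48/52 = 12/13
P(none in 5 draws) = (12/13)^5 = 248832/371293
P(≥1 7) = 1 - 248832/371293 = 122461/371293

P = 122461/371293 ≈ 32.98%


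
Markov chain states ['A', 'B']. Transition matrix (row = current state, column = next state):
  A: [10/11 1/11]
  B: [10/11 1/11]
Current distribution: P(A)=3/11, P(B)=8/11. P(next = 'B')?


P(next=B) = Σᵢ P(now=i)×P(i→B)
= 3/11×1/11 + 8/11×1/11
= 3/121 + 8/121 = 1/11

P = 1/11 ≈ 0.0909


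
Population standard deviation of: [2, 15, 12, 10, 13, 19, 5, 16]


Mean = 92/8 = 23/2
  (2-23/2)²=361/4
  (15-23/2)²=49/4
  (12-23/2)²=1/4
  (10-23/2)²=9/4
  (13-23/2)²=9/4
  (19-23/2)²=225/4
  (5-23/2)²=169/4
  (16-23/2)²=81/4
Σ(x-μ)² = 226
σ² = 226/8 = 113/4

σ = √(113/4) ≈ 5.3151


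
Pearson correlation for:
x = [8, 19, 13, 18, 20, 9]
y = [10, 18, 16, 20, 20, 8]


n=6, Σx=87, Σy=92, Σxy=1462, Σx²=1399, Σy²=1544
r = (6×1462 - 87×92)/√((6×1399 - 87²)(6×1544 - 92²))
= 768/√(825×800) = 768/√660000 ≈ 768/812.4038 ≈ 0.9453

r ≈ 0.9453


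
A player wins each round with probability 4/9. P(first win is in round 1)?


Geometric: P(X=1) = (1-p)^(k-1)×p = (5/9)^0×4/9 = 4/9

P(X=1) = 4/9 ≈ 44.44%


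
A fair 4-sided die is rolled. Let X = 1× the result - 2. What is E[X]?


E[die] = (1+4)/2 = 5/2
E[X] = 1×5/2 - 2 = 1/2

E[X] = 1/2


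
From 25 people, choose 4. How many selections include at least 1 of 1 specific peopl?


Complement: C(25,4) - C(24,4) = 12650 - 10626 = 2024

2024


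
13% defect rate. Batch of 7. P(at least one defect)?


P(all good) = (87/100)^7 = 37725479487783/100000000000000
P(≥1 defect) = 62274520512217/100000000000000

P = 62274520512217/100000000000000 ≈ 62.27%


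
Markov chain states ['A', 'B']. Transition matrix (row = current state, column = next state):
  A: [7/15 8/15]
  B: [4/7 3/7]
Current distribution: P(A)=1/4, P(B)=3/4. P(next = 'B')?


P(next=B) = Σᵢ P(now=i)×P(i→B)
= 1/4×8/15 + 3/4×3/7
= 2/15 + 9/28 = 191/420

P = 191/420 ≈ 0.4548


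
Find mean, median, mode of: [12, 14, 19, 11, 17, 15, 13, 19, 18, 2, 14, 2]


Sorted: [2, 2, 11, 12, 13, 14, 14, 15, 17, 18, 19, 19]
Mean = 156/12 = 13
Median = 14
Freq: {12: 1, 14: 2, 19: 2, 11: 1, 17: 1, 15: 1, 13: 1, 18: 1, 2: 2}
Mode: [2, 14, 19]

Mean=13, Median=14, Mode=[2, 14, 19]


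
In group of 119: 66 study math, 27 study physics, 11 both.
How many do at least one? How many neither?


|A∪B| = 66+27-11 = 82
Neither = 119-82 = 37

At least one: 82; Neither: 37


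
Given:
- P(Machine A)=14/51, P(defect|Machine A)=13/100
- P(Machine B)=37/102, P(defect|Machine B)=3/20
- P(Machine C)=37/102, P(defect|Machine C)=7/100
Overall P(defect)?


P(B) = Σ P(B|Aᵢ)×P(Aᵢ)
  13/100×14/51 = 91/2550
  3/20×37/102 = 37/680
  7/100×37/102 = 259/10200
Sum = 589/5100

P(defect) = 589/5100 ≈ 11.55%


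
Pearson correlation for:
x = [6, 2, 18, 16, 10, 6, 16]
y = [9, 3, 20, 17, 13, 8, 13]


n=7, Σx=74, Σy=83, Σxy=1078, Σx²=1012, Σy²=1181
r = (7×1078 - 74×83)/√((7×1012 - 74²)(7×1181 - 83²))
= 1404/√(1608×1378) = 1404/√2215824 ≈ 1404/1488.5644 ≈ 0.9432

r ≈ 0.9432


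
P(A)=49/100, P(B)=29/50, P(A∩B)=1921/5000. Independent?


P(A)×P(B) = 1421/5000
P(A∩B) = 1921/5000
Not equal → NOT independent

No, not independent


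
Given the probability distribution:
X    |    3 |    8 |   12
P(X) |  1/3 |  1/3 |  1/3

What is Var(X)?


E[X] = 23/3
E[X²] = 217/3
Var(X) = E[X²] - (E[X])² = 217/3 - 529/9 = 122/9

Var(X) = 122/9 ≈ 13.5556


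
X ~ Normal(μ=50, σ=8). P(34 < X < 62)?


z₁=(34-50)/8=-2.0, z₂=(62-50)/8=1.5
P = Φ(1.5) - Φ(-2.0) = 0.933193 - 0.022750 = 0.910443 ≈ 0.9104

P(34 < X < 62) ≈ 0.9104


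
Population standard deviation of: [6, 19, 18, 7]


Mean = 50/4 = 25/2
  (6-25/2)²=169/4
  (19-25/2)²=169/4
  (18-25/2)²=121/4
  (7-25/2)²=121/4
Σ(x-μ)² = 145
σ² = 145/4

σ = √(145/4) ≈ 6.0208


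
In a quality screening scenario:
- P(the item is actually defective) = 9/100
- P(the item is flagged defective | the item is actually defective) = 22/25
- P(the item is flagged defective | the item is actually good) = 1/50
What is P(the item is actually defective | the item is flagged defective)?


Using Bayes' theorem:
P(A|B) = P(B|A)·P(A) / P(B)

P(the item is flagged defective) = 22/25 × 9/100 + 1/50 × 91/100
= 99/1250 + 91/5000 = 487/5000

P(the item is actually defective|the item is flagged defective) = (99/1250) / (487/5000) = 396/487

P(the item is actually defective|the item is flagged defective) = 396/487 ≈ 81.31%
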